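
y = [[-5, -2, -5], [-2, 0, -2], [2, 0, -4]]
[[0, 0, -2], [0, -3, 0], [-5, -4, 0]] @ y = [[-4, 0, 8], [6, 0, 6], [33, 10, 33]]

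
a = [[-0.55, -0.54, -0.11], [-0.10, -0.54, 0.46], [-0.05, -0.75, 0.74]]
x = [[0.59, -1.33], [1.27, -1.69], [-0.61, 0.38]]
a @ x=[[-0.94, 1.6], [-1.03, 1.22], [-1.43, 1.62]]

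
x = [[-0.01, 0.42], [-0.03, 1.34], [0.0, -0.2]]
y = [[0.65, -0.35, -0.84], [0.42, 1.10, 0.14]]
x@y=[[0.17,0.47,0.07], [0.54,1.48,0.21], [-0.08,-0.22,-0.03]]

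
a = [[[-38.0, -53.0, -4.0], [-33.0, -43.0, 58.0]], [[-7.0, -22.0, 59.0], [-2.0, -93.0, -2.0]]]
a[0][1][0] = -33.0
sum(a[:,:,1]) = -211.0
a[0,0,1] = -53.0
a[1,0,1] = -22.0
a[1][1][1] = -93.0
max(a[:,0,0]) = -7.0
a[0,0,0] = -38.0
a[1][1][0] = -2.0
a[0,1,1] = -43.0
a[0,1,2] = 58.0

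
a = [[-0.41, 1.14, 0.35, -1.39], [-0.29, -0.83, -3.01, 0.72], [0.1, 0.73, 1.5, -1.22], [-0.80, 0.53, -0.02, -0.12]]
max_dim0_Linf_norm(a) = 3.01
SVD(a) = [[0.33, 0.78, -0.20, -0.49], [-0.79, 0.45, -0.27, 0.31], [0.52, 0.16, -0.38, 0.75], [0.05, 0.39, 0.86, 0.31]] @ diag([3.934307866896374, 1.7382106696480593, 0.7572671925386766, 0.13111702979983414]) @ [[0.03, 0.36, 0.83, -0.42], [-0.43, 0.49, -0.49, -0.58], [-0.75, 0.24, 0.21, 0.58], [-0.50, -0.76, 0.15, -0.39]]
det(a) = 0.68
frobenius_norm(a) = 4.37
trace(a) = 0.14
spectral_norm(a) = 3.93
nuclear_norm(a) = 6.56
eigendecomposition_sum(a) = [[(0.2+0.43j), (-0.05+0.16j), -0.41+0.21j, (-0.12-0.77j)], [-0.17+1.05j, (-0.29+0.24j), -1.03-0.12j, (0.74-1.59j)], [0.17-0.51j, (0.16-0.09j), (0.5+0.15j), -0.50+0.73j], [-0.15+0.31j, (-0.11+0.05j), (-0.31-0.13j), (0.37-0.43j)]] + [[0.20-0.43j, -0.05-0.16j, -0.41-0.21j, -0.12+0.77j], [(-0.17-1.05j), -0.29-0.24j, -1.03+0.12j, 0.74+1.59j], [(0.17+0.51j), 0.16+0.09j, 0.50-0.15j, (-0.5-0.73j)], [-0.15-0.31j, -0.11-0.05j, -0.31+0.13j, (0.37+0.43j)]] + [[(-0.4-0.35j), 0.62+0.66j, 0.58+1.12j, (-0.57+0.08j)], [0.03-0.49j, -0.13+0.82j, -0.48+1.05j, -0.38-0.37j], [-0.12-0.03j, (0.2+0.06j), 0.25+0.16j, -0.11+0.08j], [(-0.25-0.3j), 0.37+0.56j, 0.30+0.89j, (-0.43-0.01j)]] + [[-0.40+0.35j, 0.62-0.66j, 0.58-1.12j, (-0.57-0.08j)], [0.03+0.49j, -0.13-0.82j, -0.48-1.05j, -0.38+0.37j], [-0.12+0.03j, 0.20-0.06j, 0.25-0.16j, -0.11-0.08j], [(-0.25+0.3j), (0.37-0.56j), 0.30-0.89j, (-0.43+0.01j)]]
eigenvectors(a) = [[(-0.3+0.2j), (-0.3-0.2j), (-0.64+0j), (-0.64-0j)], [(-0.8+0j), -0.80-0.00j, -0.36-0.46j, -0.36+0.46j], [(0.4+0.07j), (0.4-0.07j), -0.13+0.07j, (-0.13-0.07j)], [(-0.25-0.07j), (-0.25+0.07j), -0.47-0.07j, -0.47+0.07j]]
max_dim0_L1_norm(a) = 4.88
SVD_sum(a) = [[0.03, 0.47, 1.06, -0.54], [-0.08, -1.13, -2.58, 1.31], [0.05, 0.74, 1.68, -0.85], [0.01, 0.07, 0.17, -0.09]] + [[-0.59,0.66,-0.67,-0.79],[-0.34,0.38,-0.39,-0.46],[-0.12,0.14,-0.14,-0.16],[-0.29,0.33,-0.34,-0.40]] + [[0.11, -0.04, -0.03, -0.09],[0.15, -0.05, -0.04, -0.12],[0.22, -0.07, -0.06, -0.17],[-0.49, 0.16, 0.14, 0.38]] + [[0.03, 0.05, -0.01, 0.03], [-0.02, -0.03, 0.01, -0.02], [-0.05, -0.07, 0.01, -0.04], [-0.02, -0.03, 0.01, -0.02]]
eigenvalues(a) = [(0.78+0.39j), (0.78-0.39j), (-0.71+0.62j), (-0.71-0.62j)]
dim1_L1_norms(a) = [3.29, 4.85, 3.55, 1.47]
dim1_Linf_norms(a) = [1.39, 3.01, 1.5, 0.8]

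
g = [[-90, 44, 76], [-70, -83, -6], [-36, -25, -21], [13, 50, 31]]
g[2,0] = -36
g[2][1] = -25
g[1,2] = -6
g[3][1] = 50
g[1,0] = -70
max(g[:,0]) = 13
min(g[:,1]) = -83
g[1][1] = -83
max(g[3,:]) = 50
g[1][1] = -83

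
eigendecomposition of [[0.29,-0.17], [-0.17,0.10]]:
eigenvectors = [[0.86, 0.51], [-0.51, 0.86]]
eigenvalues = [0.39, 0.0]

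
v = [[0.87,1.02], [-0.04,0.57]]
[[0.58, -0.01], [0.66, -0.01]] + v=[[1.45, 1.01], [0.62, 0.56]]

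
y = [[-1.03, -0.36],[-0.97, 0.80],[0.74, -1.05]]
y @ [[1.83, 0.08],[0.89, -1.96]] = [[-2.21, 0.62], [-1.06, -1.65], [0.42, 2.12]]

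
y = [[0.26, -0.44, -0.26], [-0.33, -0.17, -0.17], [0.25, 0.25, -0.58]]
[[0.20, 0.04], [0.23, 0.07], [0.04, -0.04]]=y@[[-0.29, -0.11],[-0.4, -0.13],[-0.37, -0.04]]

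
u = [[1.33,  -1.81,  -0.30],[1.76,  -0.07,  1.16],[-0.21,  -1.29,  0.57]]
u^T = [[1.33,1.76,-0.21], [-1.81,-0.07,-1.29], [-0.30,1.16,0.57]]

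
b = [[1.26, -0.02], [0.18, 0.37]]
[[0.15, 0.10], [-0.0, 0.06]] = b@[[0.12, 0.08],  [-0.06, 0.11]]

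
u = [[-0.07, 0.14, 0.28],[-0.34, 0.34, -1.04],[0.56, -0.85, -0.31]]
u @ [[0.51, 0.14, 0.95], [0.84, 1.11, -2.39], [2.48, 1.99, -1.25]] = [[0.78, 0.7, -0.75], [-2.47, -1.74, 0.16], [-1.2, -1.48, 2.95]]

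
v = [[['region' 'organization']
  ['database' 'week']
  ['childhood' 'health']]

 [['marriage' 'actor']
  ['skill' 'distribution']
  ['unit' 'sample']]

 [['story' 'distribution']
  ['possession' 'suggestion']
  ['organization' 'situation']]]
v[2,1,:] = ['possession', 'suggestion']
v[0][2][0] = 'childhood'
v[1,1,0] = 'skill'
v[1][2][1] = 'sample'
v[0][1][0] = 'database'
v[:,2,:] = [['childhood', 'health'], ['unit', 'sample'], ['organization', 'situation']]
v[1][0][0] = 'marriage'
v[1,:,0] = ['marriage', 'skill', 'unit']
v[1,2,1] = 'sample'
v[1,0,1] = 'actor'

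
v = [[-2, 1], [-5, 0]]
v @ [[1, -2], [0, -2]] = [[-2, 2], [-5, 10]]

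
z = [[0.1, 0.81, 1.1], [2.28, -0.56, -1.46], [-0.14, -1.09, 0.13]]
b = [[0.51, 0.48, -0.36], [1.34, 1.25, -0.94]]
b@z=[[1.2, 0.54, -0.19], [3.12, 1.41, -0.47]]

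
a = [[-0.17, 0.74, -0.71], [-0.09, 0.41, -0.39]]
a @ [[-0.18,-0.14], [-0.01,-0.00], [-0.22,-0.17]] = [[0.18,  0.14], [0.1,  0.08]]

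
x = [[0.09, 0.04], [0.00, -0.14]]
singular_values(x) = [0.15, 0.08]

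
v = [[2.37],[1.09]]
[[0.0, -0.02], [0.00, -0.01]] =v @ [[0.00, -0.01]]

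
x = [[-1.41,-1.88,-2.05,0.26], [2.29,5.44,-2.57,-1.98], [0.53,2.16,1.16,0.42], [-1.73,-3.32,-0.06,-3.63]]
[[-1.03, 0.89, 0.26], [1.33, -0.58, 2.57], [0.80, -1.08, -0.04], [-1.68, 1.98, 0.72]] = x @ [[0.31, 0.12, -0.13], [0.21, -0.36, 0.25], [0.11, -0.22, -0.31], [0.12, -0.27, -0.36]]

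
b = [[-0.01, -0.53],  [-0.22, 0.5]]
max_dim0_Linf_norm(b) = 0.53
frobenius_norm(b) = 0.76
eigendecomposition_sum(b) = [[-0.14, -0.11], [-0.05, -0.04]] + [[0.13, -0.42],[-0.17, 0.54]]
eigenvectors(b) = [[-0.95, 0.61], [-0.31, -0.79]]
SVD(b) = [[-0.70, 0.72], [0.72, 0.7]] @ diag([0.7434002740214137, 0.16357271344844473]) @ [[-0.2, 0.98], [-0.98, -0.20]]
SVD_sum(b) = [[0.11, -0.51], [-0.11, 0.52]] + [[-0.12, -0.02], [-0.11, -0.02]]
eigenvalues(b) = [-0.18, 0.67]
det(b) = -0.12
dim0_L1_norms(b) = [0.23, 1.03]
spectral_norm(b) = 0.74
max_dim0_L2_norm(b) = 0.73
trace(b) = 0.49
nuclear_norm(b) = 0.91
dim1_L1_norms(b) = [0.54, 0.72]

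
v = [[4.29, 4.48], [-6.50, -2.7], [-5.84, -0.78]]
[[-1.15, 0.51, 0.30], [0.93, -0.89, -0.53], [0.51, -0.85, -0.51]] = v @ [[-0.06, 0.15, 0.09], [-0.20, -0.03, -0.02]]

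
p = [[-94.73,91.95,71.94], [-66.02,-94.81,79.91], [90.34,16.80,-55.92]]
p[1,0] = -66.02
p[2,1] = 16.8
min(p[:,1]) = -94.81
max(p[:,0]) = 90.34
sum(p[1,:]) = -80.91999999999999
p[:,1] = [91.95, -94.81, 16.8]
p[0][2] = 71.94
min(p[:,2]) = -55.92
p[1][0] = -66.02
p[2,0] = 90.34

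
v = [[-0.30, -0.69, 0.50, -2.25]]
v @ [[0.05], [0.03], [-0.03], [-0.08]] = [[0.13]]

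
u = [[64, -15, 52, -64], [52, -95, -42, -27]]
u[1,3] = -27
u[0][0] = 64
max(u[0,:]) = 64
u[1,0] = 52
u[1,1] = -95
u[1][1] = -95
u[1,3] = -27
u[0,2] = 52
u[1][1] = -95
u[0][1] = -15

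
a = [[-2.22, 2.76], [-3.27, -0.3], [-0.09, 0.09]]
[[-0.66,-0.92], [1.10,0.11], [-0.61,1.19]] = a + [[1.56, -3.68], [4.37, 0.41], [-0.52, 1.1]]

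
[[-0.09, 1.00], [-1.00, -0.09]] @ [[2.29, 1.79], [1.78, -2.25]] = [[1.57, -2.41], [-2.45, -1.59]]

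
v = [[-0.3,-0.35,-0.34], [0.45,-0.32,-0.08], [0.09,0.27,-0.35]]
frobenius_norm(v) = 0.92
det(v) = -0.14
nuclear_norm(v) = 1.58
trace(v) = -0.97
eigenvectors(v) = [[(-0.65+0j), -0.65-0.00j, 0.35+0.00j],[(-0.16+0.63j), (-0.16-0.63j), -0.54+0.00j],[(0.29+0.28j), 0.29-0.28j, 0.76+0.00j]]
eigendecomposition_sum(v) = [[-0.11+0.20j, (-0.21-0.06j), -0.10-0.13j],[0.16+0.15j, (-0.11+0.19j), -0.15+0.06j],[0.13-0.04j, (0.06+0.12j), (-0.02+0.1j)]] + [[(-0.11-0.2j), (-0.21+0.06j), (-0.1+0.13j)], [(0.16-0.15j), (-0.11-0.19j), -0.15-0.06j], [0.13+0.04j, 0.06-0.12j, -0.02-0.10j]] + [[(-0.08+0j),(0.07+0j),-0.15-0.00j], [(0.12-0j),-0.10-0.00j,(0.23+0j)], [-0.17+0.00j,0.14+0.00j,(-0.32-0j)]]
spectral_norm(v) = 0.57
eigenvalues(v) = [(-0.24+0.48j), (-0.24-0.48j), (-0.5+0j)]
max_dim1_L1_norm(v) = 0.99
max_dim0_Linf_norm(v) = 0.45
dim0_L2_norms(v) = [0.55, 0.55, 0.49]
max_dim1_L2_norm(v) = 0.57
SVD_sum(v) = [[-0.16,  -0.42,  -0.31], [-0.05,  -0.12,  -0.09], [0.01,  0.03,  0.02]] + [[-0.14, 0.07, -0.02], [0.47, -0.23, 0.07], [-0.07, 0.04, -0.01]] + [[0.00, 0.00, -0.01], [0.02, 0.03, -0.06], [0.15, 0.21, -0.36]]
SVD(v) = [[-0.96,0.29,0.01], [-0.28,-0.95,0.16], [0.06,0.15,0.99]] @ diag([0.5740007796393456, 0.5593237166156418, 0.4478616806612158]) @ [[0.29, 0.77, 0.57], [-0.89, 0.44, -0.13], [0.35, 0.47, -0.81]]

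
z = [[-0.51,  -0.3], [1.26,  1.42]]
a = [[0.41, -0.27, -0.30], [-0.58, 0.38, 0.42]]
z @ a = [[-0.04, 0.02, 0.03], [-0.31, 0.20, 0.22]]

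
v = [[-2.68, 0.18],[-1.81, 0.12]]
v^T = [[-2.68, -1.81], [0.18, 0.12]]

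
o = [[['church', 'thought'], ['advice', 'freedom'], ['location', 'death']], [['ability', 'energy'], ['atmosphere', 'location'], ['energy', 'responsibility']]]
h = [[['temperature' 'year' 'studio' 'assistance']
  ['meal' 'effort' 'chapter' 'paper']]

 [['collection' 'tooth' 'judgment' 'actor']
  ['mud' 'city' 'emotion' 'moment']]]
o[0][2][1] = 'death'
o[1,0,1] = 'energy'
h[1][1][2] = 'emotion'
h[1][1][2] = 'emotion'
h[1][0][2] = 'judgment'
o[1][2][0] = 'energy'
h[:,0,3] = ['assistance', 'actor']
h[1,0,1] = 'tooth'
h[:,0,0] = ['temperature', 'collection']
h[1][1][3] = 'moment'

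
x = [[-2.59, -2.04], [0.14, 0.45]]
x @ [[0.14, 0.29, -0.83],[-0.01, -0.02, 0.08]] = [[-0.34, -0.71, 1.99],  [0.02, 0.03, -0.08]]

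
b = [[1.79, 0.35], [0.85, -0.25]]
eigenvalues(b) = [1.93, -0.39]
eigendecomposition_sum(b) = [[1.81, 0.29],[0.71, 0.11]] + [[-0.02, 0.06], [0.14, -0.36]]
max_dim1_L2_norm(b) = 1.82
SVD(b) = [[-0.91, -0.41], [-0.41, 0.91]] @ diag([1.9929527613193248, 0.3738171894785974]) @ [[-0.99, -0.11], [0.11, -0.99]]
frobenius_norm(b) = 2.03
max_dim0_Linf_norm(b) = 1.79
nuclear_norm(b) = 2.37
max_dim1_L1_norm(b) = 2.14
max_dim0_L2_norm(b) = 1.98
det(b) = -0.74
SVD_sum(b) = [[1.81, 0.2], [0.81, 0.09]] + [[-0.02,0.15], [0.04,-0.34]]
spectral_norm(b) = 1.99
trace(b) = 1.54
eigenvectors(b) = [[0.93, -0.16], [0.36, 0.99]]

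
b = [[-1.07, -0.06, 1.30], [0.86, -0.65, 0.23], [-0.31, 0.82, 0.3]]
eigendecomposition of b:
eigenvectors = [[0.66+0.00j, 0.66-0.00j, 0.52+0.00j], [(-0.17-0.62j), (-0.17+0.62j), (0.48+0j)], [0.02+0.39j, (0.02-0.39j), (0.7+0j)]]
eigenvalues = [(-1.02+0.83j), (-1.02-0.83j), (0.63+0j)]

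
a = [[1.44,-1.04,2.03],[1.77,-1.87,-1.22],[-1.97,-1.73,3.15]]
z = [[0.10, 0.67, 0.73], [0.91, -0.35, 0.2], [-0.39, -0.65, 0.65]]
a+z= [[1.54, -0.37, 2.76], [2.68, -2.22, -1.02], [-2.36, -2.38, 3.80]]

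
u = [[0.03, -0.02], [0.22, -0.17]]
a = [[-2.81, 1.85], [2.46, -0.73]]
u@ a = [[-0.13, 0.07], [-1.04, 0.53]]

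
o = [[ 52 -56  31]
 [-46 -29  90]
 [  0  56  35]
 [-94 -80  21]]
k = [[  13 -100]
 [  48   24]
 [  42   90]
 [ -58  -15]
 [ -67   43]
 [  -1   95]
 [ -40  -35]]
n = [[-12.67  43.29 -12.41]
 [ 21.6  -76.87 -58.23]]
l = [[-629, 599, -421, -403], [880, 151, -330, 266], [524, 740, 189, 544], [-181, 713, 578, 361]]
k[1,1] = 24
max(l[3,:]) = 713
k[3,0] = -58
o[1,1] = -29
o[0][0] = 52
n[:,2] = [-12.41, -58.23]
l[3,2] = 578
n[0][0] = -12.67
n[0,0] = -12.67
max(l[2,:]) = 740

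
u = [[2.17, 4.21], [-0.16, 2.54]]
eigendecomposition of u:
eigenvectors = [[0.98+0.00j,0.98-0.00j], [(0.04+0.19j),0.04-0.19j]]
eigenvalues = [(2.36+0.8j), (2.36-0.8j)]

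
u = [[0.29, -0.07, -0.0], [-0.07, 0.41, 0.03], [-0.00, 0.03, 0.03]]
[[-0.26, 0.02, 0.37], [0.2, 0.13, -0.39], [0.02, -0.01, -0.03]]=u@[[-0.81, 0.17, 1.11], [0.33, 0.39, -0.75], [0.22, -0.63, -0.29]]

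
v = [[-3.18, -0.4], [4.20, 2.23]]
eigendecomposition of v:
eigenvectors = [[-0.77, 0.08], [0.64, -1.00]]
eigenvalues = [-2.85, 1.9]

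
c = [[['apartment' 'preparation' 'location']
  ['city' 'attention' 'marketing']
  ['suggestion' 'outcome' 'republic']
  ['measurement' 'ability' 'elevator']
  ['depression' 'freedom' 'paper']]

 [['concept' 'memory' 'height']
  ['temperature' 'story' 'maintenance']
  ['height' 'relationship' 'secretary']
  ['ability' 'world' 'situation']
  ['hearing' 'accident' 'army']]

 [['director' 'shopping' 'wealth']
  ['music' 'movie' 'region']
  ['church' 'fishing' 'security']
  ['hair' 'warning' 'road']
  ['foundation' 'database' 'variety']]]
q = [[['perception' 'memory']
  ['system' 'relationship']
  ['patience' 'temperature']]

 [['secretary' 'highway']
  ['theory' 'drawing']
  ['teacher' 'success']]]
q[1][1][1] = 'drawing'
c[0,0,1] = 'preparation'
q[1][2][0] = 'teacher'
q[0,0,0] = 'perception'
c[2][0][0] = 'director'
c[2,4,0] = 'foundation'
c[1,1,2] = 'maintenance'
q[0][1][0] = 'system'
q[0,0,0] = 'perception'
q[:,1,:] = [['system', 'relationship'], ['theory', 'drawing']]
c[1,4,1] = 'accident'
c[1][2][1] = 'relationship'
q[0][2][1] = 'temperature'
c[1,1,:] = ['temperature', 'story', 'maintenance']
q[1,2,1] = 'success'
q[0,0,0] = 'perception'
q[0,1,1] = 'relationship'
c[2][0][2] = 'wealth'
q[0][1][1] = 'relationship'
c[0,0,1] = 'preparation'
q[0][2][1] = 'temperature'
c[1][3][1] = 'world'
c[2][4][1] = 'database'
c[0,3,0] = 'measurement'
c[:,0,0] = ['apartment', 'concept', 'director']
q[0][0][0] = 'perception'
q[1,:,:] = [['secretary', 'highway'], ['theory', 'drawing'], ['teacher', 'success']]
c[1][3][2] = 'situation'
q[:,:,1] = [['memory', 'relationship', 'temperature'], ['highway', 'drawing', 'success']]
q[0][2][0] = 'patience'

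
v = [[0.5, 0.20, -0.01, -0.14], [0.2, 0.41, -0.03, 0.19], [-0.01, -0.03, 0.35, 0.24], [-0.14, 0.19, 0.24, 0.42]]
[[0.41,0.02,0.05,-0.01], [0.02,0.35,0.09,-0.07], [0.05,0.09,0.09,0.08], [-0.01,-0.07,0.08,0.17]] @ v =[[0.21, 0.09, 0.01, -0.05],[0.09, 0.13, 0.00, 0.06],[0.03, 0.06, 0.05, 0.07],[-0.04, -0.00, 0.07, 0.08]]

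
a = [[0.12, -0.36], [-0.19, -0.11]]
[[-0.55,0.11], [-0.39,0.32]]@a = [[-0.09, 0.19], [-0.11, 0.11]]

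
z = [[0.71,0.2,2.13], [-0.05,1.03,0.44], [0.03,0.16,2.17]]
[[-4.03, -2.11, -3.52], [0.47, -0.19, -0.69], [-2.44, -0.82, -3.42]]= z@ [[-2.46,-1.92,-0.25], [0.83,-0.13,-0.01], [-1.15,-0.34,-1.57]]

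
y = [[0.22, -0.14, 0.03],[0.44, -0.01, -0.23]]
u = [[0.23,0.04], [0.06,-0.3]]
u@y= [[0.07,-0.03,-0.00], [-0.12,-0.01,0.07]]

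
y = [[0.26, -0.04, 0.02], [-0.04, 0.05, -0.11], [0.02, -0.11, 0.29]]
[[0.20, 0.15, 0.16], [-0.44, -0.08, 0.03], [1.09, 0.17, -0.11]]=y @ [[0.1,0.44,0.74], [-2.92,-0.9,0.86], [2.66,0.20,-0.11]]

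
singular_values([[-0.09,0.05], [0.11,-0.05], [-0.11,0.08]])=[0.21, 0.02]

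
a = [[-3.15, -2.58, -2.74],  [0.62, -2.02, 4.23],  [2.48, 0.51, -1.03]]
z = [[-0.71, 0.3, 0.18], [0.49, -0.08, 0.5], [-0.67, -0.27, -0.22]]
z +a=[[-3.86, -2.28, -2.56], [1.11, -2.1, 4.73], [1.81, 0.24, -1.25]]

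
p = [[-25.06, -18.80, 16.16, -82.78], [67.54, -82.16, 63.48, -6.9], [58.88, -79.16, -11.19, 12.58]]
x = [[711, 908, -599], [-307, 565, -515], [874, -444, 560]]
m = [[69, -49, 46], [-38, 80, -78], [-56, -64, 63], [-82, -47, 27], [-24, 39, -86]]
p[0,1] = -18.8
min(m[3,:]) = -82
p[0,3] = -82.78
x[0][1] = 908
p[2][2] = -11.19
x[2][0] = 874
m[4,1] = 39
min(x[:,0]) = -307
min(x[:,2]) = -599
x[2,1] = -444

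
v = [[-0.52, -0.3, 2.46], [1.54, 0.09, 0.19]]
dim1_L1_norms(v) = [3.28, 1.82]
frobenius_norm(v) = 2.97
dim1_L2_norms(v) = [2.53, 1.55]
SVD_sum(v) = [[-0.65, -0.31, 2.42], [0.06, 0.03, -0.22]] + [[0.13,0.01,0.04], [1.48,0.06,0.41]]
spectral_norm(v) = 2.54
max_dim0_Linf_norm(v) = 2.46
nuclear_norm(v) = 4.08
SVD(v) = [[-1.0, 0.09], [0.09, 1.00]] @ diag([2.5385513135553537, 1.5438773359455693]) @ [[0.26, 0.12, -0.96],  [0.96, 0.04, 0.26]]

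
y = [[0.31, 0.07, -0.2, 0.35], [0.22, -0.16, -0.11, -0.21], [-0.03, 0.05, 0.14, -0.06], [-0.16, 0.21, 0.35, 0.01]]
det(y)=0.000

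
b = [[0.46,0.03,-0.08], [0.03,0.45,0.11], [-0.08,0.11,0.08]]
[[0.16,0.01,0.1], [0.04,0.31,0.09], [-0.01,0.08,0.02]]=b @ [[0.41, -0.02, 0.3],[-0.02, 0.68, 0.06],[0.30, 0.06, 0.53]]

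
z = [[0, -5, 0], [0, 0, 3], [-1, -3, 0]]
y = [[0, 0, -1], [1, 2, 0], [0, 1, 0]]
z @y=[[-5, -10, 0], [0, 3, 0], [-3, -6, 1]]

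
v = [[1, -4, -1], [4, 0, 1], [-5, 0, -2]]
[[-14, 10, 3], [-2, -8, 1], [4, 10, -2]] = v @ [[0, -2, 0], [4, -3, -1], [-2, 0, 1]]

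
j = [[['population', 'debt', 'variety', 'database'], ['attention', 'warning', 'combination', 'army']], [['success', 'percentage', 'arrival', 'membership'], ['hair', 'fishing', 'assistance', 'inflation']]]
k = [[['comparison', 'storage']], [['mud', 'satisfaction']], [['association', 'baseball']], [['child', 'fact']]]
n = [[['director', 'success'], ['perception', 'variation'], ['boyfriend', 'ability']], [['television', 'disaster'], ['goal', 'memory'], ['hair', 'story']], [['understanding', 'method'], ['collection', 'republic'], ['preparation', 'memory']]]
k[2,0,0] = 'association'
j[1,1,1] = 'fishing'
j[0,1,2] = 'combination'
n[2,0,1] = 'method'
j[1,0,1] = 'percentage'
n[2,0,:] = ['understanding', 'method']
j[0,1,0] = 'attention'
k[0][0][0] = 'comparison'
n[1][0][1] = 'disaster'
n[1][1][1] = 'memory'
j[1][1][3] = 'inflation'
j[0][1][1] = 'warning'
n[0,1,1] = 'variation'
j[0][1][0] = 'attention'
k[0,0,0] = 'comparison'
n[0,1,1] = 'variation'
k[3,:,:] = [['child', 'fact']]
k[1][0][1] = 'satisfaction'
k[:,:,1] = [['storage'], ['satisfaction'], ['baseball'], ['fact']]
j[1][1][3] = 'inflation'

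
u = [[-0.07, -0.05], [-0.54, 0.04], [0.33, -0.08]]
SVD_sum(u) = [[-0.06,0.01],[-0.54,0.06],[0.33,-0.04]] + [[-0.01, -0.06], [-0.00, -0.02], [-0.0, -0.04]]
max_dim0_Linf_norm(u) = 0.54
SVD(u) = [[-0.1, 0.77], [-0.84, 0.27], [0.53, 0.58]] @ diag([0.6405875832493266, 0.07448186481813561]) @ [[0.99, -0.11],[-0.11, -0.99]]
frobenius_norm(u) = 0.64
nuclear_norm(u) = 0.72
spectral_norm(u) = 0.64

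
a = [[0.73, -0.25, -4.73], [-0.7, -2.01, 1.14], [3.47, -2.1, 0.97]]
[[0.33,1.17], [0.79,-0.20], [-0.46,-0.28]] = a @ [[-0.31, -0.03],[-0.34, -0.03],[-0.1, -0.25]]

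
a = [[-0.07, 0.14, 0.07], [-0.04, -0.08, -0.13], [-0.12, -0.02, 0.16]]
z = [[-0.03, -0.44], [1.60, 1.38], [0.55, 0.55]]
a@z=[[0.26, 0.26], [-0.2, -0.16], [0.06, 0.11]]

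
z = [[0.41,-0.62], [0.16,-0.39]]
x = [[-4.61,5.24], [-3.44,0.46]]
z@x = [[0.24, 1.86],[0.6, 0.66]]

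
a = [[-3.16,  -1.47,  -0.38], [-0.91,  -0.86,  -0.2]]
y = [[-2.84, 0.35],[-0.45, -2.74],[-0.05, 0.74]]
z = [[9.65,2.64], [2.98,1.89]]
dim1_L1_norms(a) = [5.01, 1.97]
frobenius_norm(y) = 4.06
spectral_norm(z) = 10.56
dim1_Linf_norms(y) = [2.84, 2.74, 0.74]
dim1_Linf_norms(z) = [9.65, 2.98]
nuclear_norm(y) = 5.74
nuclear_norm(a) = 4.09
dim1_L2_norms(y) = [2.86, 2.78, 0.74]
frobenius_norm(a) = 3.73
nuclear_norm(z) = 11.55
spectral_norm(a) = 3.71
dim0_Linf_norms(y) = [2.84, 2.74]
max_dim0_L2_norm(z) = 10.1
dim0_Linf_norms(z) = [9.65, 2.64]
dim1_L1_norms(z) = [12.29, 4.87]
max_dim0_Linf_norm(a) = 3.16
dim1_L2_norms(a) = [3.51, 1.27]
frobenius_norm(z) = 10.61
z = a @ y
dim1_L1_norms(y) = [3.19, 3.19, 0.79]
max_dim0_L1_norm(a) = 4.07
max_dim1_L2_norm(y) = 2.86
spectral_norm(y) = 2.90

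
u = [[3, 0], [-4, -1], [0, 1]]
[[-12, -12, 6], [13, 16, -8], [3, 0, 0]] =u@[[-4, -4, 2], [3, 0, 0]]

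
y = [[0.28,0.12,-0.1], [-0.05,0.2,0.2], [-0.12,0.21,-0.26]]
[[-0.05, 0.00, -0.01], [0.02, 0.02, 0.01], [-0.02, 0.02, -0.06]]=y@[[-0.13, -0.02, 0.05],[-0.04, 0.08, -0.10],[0.11, 0.01, 0.14]]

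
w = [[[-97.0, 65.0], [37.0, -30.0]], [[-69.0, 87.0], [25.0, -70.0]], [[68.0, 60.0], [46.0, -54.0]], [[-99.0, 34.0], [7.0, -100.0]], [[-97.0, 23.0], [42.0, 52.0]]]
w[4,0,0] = -97.0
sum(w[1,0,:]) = 18.0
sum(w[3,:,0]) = -92.0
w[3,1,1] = -100.0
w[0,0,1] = 65.0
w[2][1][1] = -54.0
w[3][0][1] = 34.0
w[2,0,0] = 68.0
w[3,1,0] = 7.0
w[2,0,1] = 60.0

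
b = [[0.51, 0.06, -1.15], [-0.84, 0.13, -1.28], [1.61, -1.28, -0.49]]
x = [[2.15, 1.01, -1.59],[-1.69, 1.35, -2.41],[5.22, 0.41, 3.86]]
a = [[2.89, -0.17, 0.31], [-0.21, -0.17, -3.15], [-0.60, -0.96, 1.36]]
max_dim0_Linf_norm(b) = 1.61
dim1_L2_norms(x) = [2.86, 3.24, 6.51]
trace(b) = 0.15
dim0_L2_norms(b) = [1.89, 1.29, 1.79]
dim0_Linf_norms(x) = [5.22, 1.35, 3.86]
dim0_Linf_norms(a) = [2.89, 0.96, 3.15]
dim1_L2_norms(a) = [2.91, 3.16, 1.77]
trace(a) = 4.08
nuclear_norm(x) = 11.10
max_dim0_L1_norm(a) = 4.82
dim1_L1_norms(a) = [3.37, 3.53, 2.92]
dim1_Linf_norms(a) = [2.89, 3.15, 1.36]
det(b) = -2.01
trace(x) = 7.36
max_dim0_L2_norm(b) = 1.89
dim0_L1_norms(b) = [2.96, 1.47, 2.92]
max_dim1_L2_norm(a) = 3.16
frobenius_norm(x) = 7.81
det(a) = -9.75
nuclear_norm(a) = 7.37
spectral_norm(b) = 2.25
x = b @ a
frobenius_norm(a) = 4.65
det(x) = 19.52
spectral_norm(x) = 7.11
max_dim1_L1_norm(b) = 3.38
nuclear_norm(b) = 4.52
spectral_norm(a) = 3.48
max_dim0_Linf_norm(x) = 5.22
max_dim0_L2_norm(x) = 5.89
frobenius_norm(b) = 2.90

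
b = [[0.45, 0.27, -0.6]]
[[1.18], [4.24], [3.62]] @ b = [[0.53, 0.32, -0.71],[1.91, 1.14, -2.54],[1.63, 0.98, -2.17]]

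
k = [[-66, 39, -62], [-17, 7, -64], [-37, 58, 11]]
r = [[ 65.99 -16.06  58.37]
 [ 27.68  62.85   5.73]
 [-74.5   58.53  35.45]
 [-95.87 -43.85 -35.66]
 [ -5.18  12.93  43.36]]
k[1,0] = -17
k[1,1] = 7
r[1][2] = 5.73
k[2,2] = 11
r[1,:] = [27.68, 62.85, 5.73]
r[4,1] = 12.93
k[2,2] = 11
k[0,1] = 39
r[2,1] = 58.53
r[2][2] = 35.45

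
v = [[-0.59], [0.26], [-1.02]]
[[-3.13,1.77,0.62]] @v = [[1.67]]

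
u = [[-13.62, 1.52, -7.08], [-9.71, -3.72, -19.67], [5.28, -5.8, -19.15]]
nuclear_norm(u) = 47.00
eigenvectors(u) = [[0.25, 0.69, 0.31], [0.94, 0.72, 0.74], [-0.23, -0.06, 0.6]]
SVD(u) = [[-0.35, 0.70, 0.62], [-0.73, 0.21, -0.65], [-0.58, -0.68, 0.44]] @ diag([29.939037859742022, 16.254527563988844, 0.8110768795007152]) @ [[0.29, 0.19, 0.94],[-0.94, 0.26, 0.24],[0.20, 0.95, -0.25]]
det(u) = -394.71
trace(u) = -36.49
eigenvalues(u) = [-1.46, -11.41, -23.61]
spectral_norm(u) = 29.94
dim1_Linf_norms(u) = [13.62, 19.67, 19.15]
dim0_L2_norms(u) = [17.54, 7.06, 28.35]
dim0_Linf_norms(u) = [13.62, 5.8, 19.67]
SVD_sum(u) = [[-3.02,-1.93,-9.69], [-6.42,-4.11,-20.62], [-5.11,-3.27,-16.42]] + [[-10.7,2.98,2.74], [-3.19,0.89,0.82], [10.32,-2.87,-2.64]] + [[0.1, 0.48, -0.13], [-0.1, -0.5, 0.13], [0.07, 0.34, -0.09]]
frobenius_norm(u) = 34.08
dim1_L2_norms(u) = [15.43, 22.25, 20.69]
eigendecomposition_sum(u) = [[0.49, -0.45, 0.30], [1.83, -1.68, 1.13], [-0.45, 0.42, -0.28]] + [[-16.32, 4.97, 2.31],[-16.83, 5.12, 2.38],[1.48, -0.45, -0.21]] + [[2.21, -3.00, -9.69], [5.29, -7.16, -23.18], [4.26, -5.77, -18.66]]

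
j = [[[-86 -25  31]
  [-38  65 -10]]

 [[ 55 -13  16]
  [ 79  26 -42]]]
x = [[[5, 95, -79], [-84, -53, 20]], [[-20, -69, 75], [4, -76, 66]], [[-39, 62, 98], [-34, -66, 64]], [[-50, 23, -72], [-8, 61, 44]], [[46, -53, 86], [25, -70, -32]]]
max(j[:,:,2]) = 31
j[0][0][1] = -25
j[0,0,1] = -25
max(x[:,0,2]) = 98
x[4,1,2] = -32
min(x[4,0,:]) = -53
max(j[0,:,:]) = 65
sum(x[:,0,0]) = -58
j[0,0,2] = 31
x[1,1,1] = -76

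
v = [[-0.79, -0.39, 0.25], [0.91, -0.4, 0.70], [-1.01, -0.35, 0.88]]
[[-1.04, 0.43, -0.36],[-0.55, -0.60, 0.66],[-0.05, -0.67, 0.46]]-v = [[-0.25,0.82,-0.61], [-1.46,-0.2,-0.04], [0.96,-0.32,-0.42]]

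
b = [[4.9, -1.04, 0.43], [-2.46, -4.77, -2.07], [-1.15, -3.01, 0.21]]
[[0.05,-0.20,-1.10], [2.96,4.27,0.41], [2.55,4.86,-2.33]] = b@ [[-0.19, -0.46, 0.06], [-0.74, -1.33, 0.63], [0.50, 1.55, -1.72]]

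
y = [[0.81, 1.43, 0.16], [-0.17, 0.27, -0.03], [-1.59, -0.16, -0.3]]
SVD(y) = [[-0.72,-0.67,0.20],[-0.00,-0.29,-0.96],[0.70,-0.69,0.21]] @ diag([2.0616552230861425, 1.105702254013828, 0.0005163239009861576]) @ [[-0.82, -0.55, -0.16], [0.54, -0.83, 0.10], [0.18, 0.01, -0.98]]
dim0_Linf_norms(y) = [1.59, 1.43, 0.3]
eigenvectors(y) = [[-0.39-0.26j, (-0.39+0.26j), -0.18+0.00j],[0.11-0.06j, (0.11+0.06j), -0.01+0.00j],[(0.87+0j), 0.87-0.00j, 0.98+0.00j]]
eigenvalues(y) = [(0.39+0.49j), (0.39-0.49j), (-0+0j)]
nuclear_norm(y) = 3.17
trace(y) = 0.78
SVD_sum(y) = [[1.21, 0.81, 0.23], [0.0, 0.0, 0.00], [-1.18, -0.79, -0.23]] + [[-0.4, 0.62, -0.07], [-0.17, 0.27, -0.03], [-0.41, 0.63, -0.07]] + [[0.00, 0.00, -0.00], [-0.0, -0.00, 0.0], [0.0, 0.0, -0.00]]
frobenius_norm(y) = 2.34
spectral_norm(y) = 2.06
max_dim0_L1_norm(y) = 2.57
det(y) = -0.00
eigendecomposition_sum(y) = [[(0.4+0.16j), 0.72-0.98j, (0.08+0.02j)], [(-0.09+0.07j), (0.14+0.28j), (-0.02+0.01j)], [-0.79+0.17j, (-0.09+2.26j), (-0.15+0.04j)]] + [[(0.4-0.16j), (0.72+0.98j), 0.08-0.02j], [-0.09-0.07j, (0.14-0.28j), -0.02-0.01j], [(-0.79-0.17j), -0.09-2.26j, -0.15-0.04j]] + [[-0j,  (-0-0j),  0.00-0.00j], [-0j,  -0.00-0.00j,  -0j], [-0.00+0.00j,  0.02+0.00j,  -0.00+0.00j]]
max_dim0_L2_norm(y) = 1.79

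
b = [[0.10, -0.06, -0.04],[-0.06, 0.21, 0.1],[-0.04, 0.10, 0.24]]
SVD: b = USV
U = [[-0.27, 0.33, 0.9], [0.65, -0.63, 0.43], [0.71, 0.7, -0.04]]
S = [0.35, 0.13, 0.07]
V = [[-0.27, 0.65, 0.71], [0.33, -0.63, 0.70], [0.90, 0.43, -0.04]]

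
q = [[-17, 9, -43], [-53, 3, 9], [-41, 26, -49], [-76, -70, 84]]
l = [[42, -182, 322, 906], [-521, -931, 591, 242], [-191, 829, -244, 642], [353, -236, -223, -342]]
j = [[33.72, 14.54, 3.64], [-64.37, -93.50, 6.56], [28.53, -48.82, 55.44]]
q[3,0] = -76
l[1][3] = 242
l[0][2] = 322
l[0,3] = 906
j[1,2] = 6.56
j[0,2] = 3.64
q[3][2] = 84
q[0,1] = 9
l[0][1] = -182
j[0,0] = 33.72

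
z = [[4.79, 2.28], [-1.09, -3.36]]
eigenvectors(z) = [[0.99, -0.28], [-0.14, 0.96]]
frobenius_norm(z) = 6.37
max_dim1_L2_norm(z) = 5.3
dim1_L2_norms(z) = [5.3, 3.53]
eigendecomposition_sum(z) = [[4.66, 1.36],[-0.65, -0.19]] + [[0.13, 0.92], [-0.44, -3.17]]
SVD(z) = [[-0.87,0.49], [0.49,0.87]] @ diag([5.948633010695469, 2.2877861141427043]) @ [[-0.79,-0.61],[0.61,-0.79]]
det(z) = -13.61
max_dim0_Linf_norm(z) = 4.79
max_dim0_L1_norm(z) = 5.88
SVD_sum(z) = [[4.1,3.17],[-2.31,-1.78]] + [[0.69,  -0.89], [1.22,  -1.58]]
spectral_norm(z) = 5.95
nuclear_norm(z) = 8.24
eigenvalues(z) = [4.47, -3.04]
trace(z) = 1.43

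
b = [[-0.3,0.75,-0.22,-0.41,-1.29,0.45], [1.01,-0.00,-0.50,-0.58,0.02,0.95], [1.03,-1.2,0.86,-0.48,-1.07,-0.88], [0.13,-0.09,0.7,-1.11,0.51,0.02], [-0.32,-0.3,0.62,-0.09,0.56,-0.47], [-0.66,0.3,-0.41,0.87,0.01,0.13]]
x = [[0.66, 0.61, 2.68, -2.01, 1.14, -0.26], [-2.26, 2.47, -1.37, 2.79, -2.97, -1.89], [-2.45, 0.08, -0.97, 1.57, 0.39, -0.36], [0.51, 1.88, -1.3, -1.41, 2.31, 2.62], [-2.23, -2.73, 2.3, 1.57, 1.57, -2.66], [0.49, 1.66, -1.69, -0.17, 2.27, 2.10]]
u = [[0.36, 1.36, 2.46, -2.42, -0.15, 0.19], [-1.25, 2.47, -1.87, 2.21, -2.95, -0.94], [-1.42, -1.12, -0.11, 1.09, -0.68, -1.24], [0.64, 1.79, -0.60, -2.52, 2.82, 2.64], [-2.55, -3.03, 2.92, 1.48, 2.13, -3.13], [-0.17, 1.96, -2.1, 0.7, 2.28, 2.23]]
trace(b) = 0.14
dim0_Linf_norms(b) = [1.03, 1.2, 0.86, 1.11, 1.29, 0.95]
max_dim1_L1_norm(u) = 15.24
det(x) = -27.69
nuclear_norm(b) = 7.73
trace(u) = 4.56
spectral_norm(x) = 7.61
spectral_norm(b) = 2.60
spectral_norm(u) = 7.98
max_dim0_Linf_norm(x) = 2.97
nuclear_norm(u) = 22.55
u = x + b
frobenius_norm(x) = 11.01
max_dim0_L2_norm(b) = 1.84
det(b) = 0.01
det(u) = -167.31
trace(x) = 4.42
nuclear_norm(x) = 21.48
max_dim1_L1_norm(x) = 13.75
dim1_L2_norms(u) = [3.73, 5.06, 2.54, 5.02, 6.38, 4.35]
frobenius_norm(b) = 3.90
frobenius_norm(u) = 11.44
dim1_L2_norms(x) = [3.66, 5.77, 3.11, 4.44, 5.45, 3.93]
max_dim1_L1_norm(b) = 5.52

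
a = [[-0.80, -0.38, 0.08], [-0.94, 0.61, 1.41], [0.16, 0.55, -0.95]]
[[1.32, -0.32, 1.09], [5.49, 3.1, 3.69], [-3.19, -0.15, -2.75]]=a @ [[-1.29, -0.36, -0.81], [-0.1, 1.84, -0.67], [3.08, 1.16, 2.37]]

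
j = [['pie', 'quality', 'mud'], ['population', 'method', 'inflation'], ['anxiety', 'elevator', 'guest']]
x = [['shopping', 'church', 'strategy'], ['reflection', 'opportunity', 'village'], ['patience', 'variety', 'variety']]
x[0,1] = 'church'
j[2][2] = 'guest'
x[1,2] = 'village'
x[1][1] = 'opportunity'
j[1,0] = 'population'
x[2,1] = 'variety'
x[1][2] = 'village'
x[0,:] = ['shopping', 'church', 'strategy']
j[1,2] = 'inflation'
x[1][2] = 'village'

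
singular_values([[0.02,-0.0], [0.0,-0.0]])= [0.02, -0.0]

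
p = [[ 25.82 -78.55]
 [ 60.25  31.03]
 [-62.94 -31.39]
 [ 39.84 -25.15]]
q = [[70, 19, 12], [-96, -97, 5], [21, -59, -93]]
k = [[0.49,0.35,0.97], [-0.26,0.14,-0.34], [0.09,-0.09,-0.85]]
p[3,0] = 39.84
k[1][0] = -0.258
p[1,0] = 60.25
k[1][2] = -0.335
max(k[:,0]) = 0.492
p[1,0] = 60.25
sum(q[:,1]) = -137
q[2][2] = -93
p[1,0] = 60.25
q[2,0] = 21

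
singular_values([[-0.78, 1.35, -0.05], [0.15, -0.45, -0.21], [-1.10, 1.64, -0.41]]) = [2.58, 0.37, 0.01]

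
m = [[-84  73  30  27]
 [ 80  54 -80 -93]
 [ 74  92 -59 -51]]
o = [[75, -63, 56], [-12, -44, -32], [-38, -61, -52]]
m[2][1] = 92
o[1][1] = -44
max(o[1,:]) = -12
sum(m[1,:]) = -39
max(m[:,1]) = 92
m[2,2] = -59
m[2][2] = -59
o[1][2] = -32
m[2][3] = -51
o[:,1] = [-63, -44, -61]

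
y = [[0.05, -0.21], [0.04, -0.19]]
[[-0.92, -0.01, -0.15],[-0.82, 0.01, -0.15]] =y@[[-3.82, -3.64, 2.44], [3.49, -0.82, 1.31]]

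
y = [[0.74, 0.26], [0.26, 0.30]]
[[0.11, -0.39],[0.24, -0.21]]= y @ [[-0.19, -0.41], [0.97, -0.35]]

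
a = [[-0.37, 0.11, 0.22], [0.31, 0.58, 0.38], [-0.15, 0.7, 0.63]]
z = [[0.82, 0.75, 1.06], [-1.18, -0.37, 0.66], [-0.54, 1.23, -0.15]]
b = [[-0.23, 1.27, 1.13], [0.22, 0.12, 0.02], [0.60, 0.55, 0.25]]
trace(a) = 0.84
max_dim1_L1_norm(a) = 1.48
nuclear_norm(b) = 2.50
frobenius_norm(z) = 2.48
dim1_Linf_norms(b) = [1.27, 0.22, 0.6]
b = z @ a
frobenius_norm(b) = 1.93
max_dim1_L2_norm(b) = 1.72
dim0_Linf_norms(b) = [0.6, 1.27, 1.13]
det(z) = -2.77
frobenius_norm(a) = 1.30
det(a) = 0.00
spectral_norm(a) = 1.19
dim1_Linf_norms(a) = [0.37, 0.58, 0.7]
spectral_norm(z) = 1.67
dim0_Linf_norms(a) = [0.37, 0.7, 0.63]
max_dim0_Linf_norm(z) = 1.23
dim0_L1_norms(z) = [2.54, 2.35, 1.87]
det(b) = -0.00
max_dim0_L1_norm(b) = 1.94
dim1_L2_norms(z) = [1.54, 1.4, 1.35]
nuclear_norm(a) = 1.71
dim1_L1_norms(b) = [2.63, 0.36, 1.4]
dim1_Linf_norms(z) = [1.06, 1.18, 1.23]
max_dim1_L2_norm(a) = 0.95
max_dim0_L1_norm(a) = 1.39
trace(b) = 0.14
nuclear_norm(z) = 4.25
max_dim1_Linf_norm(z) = 1.23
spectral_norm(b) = 1.80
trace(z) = 0.30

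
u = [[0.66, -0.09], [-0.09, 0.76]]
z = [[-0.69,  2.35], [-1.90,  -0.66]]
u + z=[[-0.03, 2.26],[-1.99, 0.10]]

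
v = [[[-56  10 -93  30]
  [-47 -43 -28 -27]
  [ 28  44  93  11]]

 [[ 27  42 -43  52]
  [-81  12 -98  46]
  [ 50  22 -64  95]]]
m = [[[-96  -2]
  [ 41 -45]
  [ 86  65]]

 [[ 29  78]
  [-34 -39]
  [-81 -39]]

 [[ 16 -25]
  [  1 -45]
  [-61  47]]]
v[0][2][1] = 44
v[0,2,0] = 28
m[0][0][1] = -2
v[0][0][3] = 30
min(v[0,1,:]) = -47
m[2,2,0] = -61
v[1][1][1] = 12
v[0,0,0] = -56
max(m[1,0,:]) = 78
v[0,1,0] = -47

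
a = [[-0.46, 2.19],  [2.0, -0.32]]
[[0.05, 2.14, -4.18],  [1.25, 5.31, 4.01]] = a @[[0.65, 2.91, 1.76],[0.16, 1.59, -1.54]]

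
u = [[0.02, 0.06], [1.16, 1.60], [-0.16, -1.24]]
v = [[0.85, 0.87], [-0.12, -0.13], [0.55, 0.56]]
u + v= [[0.87,0.93], [1.04,1.47], [0.39,-0.68]]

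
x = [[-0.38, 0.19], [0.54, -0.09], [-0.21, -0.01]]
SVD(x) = [[-0.58, -0.76], [0.76, -0.39], [-0.28, 0.52]] @ diag([0.7143761126620126, 0.11860341334848422]) @ [[0.97, -0.25], [-0.25, -0.97]]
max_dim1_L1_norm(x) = 0.63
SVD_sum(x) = [[-0.4, 0.10], [0.53, -0.13], [-0.19, 0.05]] + [[0.02, 0.09], [0.01, 0.04], [-0.02, -0.06]]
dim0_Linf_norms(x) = [0.54, 0.19]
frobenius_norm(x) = 0.72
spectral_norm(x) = 0.71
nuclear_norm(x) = 0.83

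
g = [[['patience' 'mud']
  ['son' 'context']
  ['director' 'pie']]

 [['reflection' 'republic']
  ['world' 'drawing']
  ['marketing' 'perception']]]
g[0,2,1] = 'pie'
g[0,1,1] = 'context'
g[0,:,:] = [['patience', 'mud'], ['son', 'context'], ['director', 'pie']]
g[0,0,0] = 'patience'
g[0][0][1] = 'mud'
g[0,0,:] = ['patience', 'mud']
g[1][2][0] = 'marketing'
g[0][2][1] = 'pie'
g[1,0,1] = 'republic'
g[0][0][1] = 'mud'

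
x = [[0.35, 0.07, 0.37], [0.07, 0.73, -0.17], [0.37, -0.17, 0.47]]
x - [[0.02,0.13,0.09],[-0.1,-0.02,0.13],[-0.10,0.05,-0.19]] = [[0.33,-0.06,0.28],[0.17,0.75,-0.30],[0.47,-0.22,0.66]]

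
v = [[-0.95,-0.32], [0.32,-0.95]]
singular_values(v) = [1.0, 1.0]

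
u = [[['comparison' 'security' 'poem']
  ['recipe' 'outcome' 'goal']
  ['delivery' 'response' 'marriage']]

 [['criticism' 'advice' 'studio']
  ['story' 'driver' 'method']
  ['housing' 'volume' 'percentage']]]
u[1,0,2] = 'studio'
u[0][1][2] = 'goal'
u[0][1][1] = 'outcome'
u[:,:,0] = [['comparison', 'recipe', 'delivery'], ['criticism', 'story', 'housing']]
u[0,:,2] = ['poem', 'goal', 'marriage']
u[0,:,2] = ['poem', 'goal', 'marriage']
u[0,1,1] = 'outcome'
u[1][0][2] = 'studio'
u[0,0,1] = 'security'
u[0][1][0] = 'recipe'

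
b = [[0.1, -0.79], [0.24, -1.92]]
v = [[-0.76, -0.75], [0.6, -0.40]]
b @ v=[[-0.55, 0.24],[-1.33, 0.59]]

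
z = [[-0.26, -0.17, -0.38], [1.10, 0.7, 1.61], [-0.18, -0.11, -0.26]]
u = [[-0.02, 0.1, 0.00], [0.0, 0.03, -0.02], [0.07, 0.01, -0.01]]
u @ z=[[0.12, 0.07, 0.17], [0.04, 0.02, 0.05], [-0.01, -0.0, -0.01]]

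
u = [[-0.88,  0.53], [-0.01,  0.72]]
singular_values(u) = [1.12, 0.56]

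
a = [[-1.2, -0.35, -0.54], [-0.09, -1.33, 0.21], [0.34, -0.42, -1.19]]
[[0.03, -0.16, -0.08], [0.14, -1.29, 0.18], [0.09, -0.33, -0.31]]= a@ [[0.02, -0.11, -0.03], [-0.11, 0.96, -0.09], [-0.03, -0.09, 0.28]]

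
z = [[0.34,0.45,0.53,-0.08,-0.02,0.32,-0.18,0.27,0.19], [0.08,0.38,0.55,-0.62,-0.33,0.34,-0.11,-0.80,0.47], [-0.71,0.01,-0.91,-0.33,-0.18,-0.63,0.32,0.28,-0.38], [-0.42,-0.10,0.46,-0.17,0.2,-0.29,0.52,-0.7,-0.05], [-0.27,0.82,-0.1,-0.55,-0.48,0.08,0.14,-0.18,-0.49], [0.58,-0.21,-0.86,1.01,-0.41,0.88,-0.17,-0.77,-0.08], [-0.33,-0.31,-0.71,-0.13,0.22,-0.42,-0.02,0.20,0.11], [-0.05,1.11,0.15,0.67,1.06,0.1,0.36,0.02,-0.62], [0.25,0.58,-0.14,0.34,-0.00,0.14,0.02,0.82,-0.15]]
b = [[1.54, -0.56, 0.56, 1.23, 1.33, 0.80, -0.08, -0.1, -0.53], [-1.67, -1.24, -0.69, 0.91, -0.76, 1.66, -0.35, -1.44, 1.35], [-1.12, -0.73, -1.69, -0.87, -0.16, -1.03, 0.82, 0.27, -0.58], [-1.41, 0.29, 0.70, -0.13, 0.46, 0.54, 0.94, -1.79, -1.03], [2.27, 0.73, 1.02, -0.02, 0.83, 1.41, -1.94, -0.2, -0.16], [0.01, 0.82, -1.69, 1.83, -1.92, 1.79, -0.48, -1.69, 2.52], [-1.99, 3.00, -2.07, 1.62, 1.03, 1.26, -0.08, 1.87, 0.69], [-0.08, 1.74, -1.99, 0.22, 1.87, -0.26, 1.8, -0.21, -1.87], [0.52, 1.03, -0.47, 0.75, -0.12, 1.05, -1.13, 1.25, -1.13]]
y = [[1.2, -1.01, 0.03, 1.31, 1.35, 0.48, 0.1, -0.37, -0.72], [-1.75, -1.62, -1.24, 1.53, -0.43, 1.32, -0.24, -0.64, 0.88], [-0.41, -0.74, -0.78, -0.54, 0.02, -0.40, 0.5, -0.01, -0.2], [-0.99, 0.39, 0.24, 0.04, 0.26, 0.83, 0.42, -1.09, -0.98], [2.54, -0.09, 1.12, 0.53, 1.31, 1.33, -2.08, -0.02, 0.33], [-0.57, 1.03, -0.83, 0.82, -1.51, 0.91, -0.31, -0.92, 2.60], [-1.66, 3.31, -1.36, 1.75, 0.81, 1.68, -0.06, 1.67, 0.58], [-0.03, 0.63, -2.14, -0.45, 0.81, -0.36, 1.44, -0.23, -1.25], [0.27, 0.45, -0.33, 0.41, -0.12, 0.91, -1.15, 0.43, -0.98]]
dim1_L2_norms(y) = [2.63, 3.57, 1.44, 2.07, 3.99, 3.68, 5.02, 3.11, 1.97]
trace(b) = -0.32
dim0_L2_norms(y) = [3.91, 4.12, 3.27, 2.96, 2.72, 3.03, 2.88, 2.37, 3.47]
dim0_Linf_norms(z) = [0.71, 1.11, 0.91, 1.01, 1.06, 0.88, 0.52, 0.82, 0.62]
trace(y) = -0.21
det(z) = -0.00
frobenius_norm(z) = 4.15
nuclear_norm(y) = 24.30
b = z + y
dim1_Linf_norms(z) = [0.53, 0.8, 0.91, 0.7, 0.82, 1.01, 0.71, 1.11, 0.82]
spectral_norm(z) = 2.12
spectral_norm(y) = 5.69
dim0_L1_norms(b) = [10.61, 10.14, 10.88, 7.58, 8.48, 9.8, 7.62, 8.82, 9.86]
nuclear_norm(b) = 27.88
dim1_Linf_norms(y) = [1.35, 1.75, 0.78, 1.09, 2.54, 2.6, 3.31, 2.14, 1.15]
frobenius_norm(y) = 9.71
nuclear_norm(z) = 9.93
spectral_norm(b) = 6.18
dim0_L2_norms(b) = [4.22, 4.09, 4.06, 3.11, 3.4, 3.56, 3.19, 3.66, 3.89]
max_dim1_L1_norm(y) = 12.88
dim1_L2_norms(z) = [0.92, 1.39, 1.48, 1.15, 1.26, 1.93, 1.0, 1.83, 1.12]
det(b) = 284.88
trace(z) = -0.11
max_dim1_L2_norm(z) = 1.93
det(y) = -88.85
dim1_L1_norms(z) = [2.38, 3.68, 3.75, 2.91, 3.11, 4.97, 2.45, 4.14, 2.44]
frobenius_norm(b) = 11.12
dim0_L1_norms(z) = [3.03, 3.97, 4.41, 3.9, 2.9, 3.2, 1.84, 4.04, 2.54]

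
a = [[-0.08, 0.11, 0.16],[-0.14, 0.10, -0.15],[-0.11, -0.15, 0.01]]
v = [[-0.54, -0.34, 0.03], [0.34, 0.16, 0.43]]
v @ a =[[0.09,-0.10,-0.04], [-0.1,-0.01,0.03]]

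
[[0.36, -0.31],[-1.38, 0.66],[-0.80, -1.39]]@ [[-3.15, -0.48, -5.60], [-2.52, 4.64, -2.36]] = [[-0.35, -1.61, -1.28], [2.68, 3.72, 6.17], [6.02, -6.07, 7.76]]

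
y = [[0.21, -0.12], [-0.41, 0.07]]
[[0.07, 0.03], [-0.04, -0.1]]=y@[[0.01,0.28],[-0.55,0.21]]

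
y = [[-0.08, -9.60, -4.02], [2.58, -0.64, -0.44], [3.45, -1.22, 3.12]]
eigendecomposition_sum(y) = [[0.02+3.17j, -5.09-0.76j, -1.74+0.58j],[(1.37+0.22j), -0.69+2.15j, (0.13+0.8j)],[(1.48-0.53j), (0.48+2.51j), (0.56+0.72j)]] + [[(0.02-3.17j), -5.09+0.76j, -1.74-0.58j], [(1.37-0.22j), (-0.69-2.15j), 0.13-0.80j], [1.48+0.53j, (0.48-2.51j), 0.56-0.72j]] + [[-0.13+0.00j, 0.58-0.00j, (-0.53+0j)],[(-0.17+0j), (0.75-0j), (-0.69+0j)],[0.48-0.00j, -2.17+0.00j, 2.01-0.00j]]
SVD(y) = [[1.0, 0.02, -0.07], [0.08, -0.39, 0.92], [-0.01, -0.92, -0.39]] @ diag([10.436172198465183, 5.160624970396076, 1.7793144069856985]) @ [[0.01, -0.92, -0.39], [-0.81, 0.22, -0.54], [0.59, 0.32, -0.74]]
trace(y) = 2.40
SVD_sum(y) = [[0.09, -9.59, -4.05], [0.01, -0.72, -0.30], [-0.0, 0.05, 0.02]] + [[-0.10, 0.03, -0.07], [1.61, -0.44, 1.08], [3.85, -1.05, 2.59]] + [[-0.07, -0.04, 0.09],[0.96, 0.52, -1.22],[-0.4, -0.22, 0.51]]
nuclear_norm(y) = 17.38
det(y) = 95.83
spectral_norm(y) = 10.44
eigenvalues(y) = [(-0.11+6.04j), (-0.11-6.04j), (2.63+0j)]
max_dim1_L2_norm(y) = 10.41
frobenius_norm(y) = 11.78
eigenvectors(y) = [[(0.83+0j),0.83-0.00j,(-0.24+0j)], [(0.06-0.36j),0.06+0.36j,(-0.32+0j)], [-0.14-0.39j,(-0.14+0.39j),0.92+0.00j]]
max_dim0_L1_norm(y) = 11.46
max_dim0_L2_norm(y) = 9.7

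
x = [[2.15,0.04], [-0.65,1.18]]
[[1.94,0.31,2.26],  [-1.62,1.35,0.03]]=x@[[0.92,0.12,1.04],[-0.87,1.21,0.6]]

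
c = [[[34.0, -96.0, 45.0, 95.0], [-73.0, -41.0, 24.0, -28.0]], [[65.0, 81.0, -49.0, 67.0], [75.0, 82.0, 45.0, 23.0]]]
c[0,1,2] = 24.0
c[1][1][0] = 75.0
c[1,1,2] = 45.0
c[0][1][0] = -73.0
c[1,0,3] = 67.0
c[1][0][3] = 67.0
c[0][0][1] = -96.0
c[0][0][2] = 45.0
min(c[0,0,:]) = -96.0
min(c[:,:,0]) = -73.0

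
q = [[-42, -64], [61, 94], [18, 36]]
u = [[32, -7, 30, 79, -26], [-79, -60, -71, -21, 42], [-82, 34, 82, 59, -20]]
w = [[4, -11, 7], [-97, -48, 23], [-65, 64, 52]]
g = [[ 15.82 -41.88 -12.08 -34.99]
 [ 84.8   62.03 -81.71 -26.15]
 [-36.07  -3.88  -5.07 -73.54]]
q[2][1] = 36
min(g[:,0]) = -36.07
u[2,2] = 82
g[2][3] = -73.54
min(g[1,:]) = -81.71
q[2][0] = 18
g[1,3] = -26.15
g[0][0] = 15.82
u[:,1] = [-7, -60, 34]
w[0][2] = 7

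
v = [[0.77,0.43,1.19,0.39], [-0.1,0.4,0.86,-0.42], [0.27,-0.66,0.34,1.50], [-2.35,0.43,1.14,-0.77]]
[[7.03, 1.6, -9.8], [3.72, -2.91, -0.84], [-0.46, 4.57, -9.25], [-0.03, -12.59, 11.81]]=v@[[1.98, 3.80, -5.57],[4.41, -1.34, 1.73],[2.82, -1.31, -4.12],[0.64, 2.07, -3.47]]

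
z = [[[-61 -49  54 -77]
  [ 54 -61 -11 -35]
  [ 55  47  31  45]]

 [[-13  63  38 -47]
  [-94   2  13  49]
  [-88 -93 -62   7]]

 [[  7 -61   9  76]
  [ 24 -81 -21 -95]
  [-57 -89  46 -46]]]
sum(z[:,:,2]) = 97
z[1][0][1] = 63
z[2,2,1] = -89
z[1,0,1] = 63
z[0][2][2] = 31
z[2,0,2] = 9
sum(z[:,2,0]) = -90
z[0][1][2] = -11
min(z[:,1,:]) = -95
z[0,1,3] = -35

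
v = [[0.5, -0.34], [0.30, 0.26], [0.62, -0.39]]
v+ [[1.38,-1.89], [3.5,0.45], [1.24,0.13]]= [[1.88, -2.23], [3.8, 0.71], [1.86, -0.26]]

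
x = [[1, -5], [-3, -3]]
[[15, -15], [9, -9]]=x @ [[0, 0], [-3, 3]]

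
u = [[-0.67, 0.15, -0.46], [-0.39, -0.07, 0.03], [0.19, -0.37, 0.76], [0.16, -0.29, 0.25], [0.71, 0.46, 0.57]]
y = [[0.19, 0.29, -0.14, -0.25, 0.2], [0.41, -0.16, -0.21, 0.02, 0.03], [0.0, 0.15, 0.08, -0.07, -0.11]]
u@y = [[-0.07, -0.29, 0.03, 0.2, -0.08], [-0.10, -0.10, 0.07, 0.09, -0.08], [-0.12, 0.23, 0.11, -0.11, -0.06], [-0.09, 0.13, 0.06, -0.06, -0.00], [0.32, 0.22, -0.15, -0.21, 0.09]]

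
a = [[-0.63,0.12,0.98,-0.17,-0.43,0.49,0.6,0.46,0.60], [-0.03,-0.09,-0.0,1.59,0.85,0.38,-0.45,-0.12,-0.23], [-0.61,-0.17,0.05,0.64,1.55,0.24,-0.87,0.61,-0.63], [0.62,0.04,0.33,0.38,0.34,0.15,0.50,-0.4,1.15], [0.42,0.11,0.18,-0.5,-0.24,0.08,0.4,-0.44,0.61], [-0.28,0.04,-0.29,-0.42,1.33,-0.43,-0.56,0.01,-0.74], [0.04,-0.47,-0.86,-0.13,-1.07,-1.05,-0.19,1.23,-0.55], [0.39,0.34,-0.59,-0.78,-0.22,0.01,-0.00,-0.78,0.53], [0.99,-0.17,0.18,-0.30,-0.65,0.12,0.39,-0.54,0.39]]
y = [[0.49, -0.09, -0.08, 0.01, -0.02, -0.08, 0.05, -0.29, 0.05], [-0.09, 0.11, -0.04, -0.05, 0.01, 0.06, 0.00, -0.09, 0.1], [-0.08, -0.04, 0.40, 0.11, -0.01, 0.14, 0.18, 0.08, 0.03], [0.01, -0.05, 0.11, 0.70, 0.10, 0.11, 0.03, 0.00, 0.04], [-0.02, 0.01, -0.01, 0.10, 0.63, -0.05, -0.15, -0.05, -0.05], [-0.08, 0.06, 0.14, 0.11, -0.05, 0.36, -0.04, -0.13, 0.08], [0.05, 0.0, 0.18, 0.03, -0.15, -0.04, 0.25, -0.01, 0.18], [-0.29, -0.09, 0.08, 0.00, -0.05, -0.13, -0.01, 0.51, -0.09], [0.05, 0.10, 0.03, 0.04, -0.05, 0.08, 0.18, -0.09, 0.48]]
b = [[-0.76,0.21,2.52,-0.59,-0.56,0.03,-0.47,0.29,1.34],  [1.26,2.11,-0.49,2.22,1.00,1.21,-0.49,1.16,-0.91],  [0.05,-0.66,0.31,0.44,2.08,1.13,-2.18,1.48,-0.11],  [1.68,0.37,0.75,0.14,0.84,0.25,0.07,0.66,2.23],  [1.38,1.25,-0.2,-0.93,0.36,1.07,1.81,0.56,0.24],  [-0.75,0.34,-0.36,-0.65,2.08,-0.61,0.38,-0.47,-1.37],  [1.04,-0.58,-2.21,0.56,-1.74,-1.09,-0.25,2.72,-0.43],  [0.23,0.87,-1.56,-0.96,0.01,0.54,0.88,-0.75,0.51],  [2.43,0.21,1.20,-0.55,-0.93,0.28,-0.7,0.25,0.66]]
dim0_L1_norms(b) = [9.58, 6.6, 9.6, 7.04, 9.6, 6.21, 7.23, 8.34, 7.8]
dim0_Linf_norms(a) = [0.99, 0.47, 0.98, 1.59, 1.55, 1.05, 0.87, 1.23, 1.15]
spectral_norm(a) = 3.51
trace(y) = 3.93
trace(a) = -1.54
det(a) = -0.00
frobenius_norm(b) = 10.02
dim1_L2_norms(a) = [1.66, 1.92, 2.19, 1.58, 1.12, 1.78, 2.25, 1.47, 1.47]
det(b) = 4606.34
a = b @ y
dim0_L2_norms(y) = [0.59, 0.21, 0.49, 0.73, 0.66, 0.45, 0.39, 0.62, 0.54]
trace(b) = 1.21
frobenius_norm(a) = 5.25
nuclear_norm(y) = 3.94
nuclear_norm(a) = 11.82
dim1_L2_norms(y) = [0.59, 0.21, 0.49, 0.73, 0.66, 0.45, 0.39, 0.62, 0.54]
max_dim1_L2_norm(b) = 4.3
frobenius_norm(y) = 1.62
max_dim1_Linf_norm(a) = 1.59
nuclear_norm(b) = 26.80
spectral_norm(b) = 5.05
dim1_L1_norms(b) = [6.77, 10.85, 8.44, 6.99, 7.8, 7.01, 10.62, 6.31, 7.21]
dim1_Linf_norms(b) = [2.52, 2.22, 2.18, 2.23, 1.81, 2.08, 2.72, 1.56, 2.43]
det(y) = -0.00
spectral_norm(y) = 0.86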